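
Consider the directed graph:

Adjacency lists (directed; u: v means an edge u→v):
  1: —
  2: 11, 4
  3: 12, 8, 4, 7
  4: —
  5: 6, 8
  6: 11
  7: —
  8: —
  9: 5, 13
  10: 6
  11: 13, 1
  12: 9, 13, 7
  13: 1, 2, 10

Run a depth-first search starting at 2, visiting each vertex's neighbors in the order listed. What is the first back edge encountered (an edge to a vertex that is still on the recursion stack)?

13->2

DFS from 2 (visiting each vertex's neighbors in the order listed); mark gray on enter, black on exit:
2 gray
  11 gray
    13 gray
      1 gray
      1 black
      13→2: 2 is gray → back edge
First back edge: 13 → 2.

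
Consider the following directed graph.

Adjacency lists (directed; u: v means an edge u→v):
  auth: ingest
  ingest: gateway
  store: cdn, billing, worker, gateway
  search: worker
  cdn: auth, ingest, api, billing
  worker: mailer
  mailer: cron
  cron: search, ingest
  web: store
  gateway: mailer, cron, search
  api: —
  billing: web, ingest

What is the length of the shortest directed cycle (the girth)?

For each vertex v, BFS finds the shortest path from v back to v.
The shortest such closed walk is store → billing → web → store, length 3.

3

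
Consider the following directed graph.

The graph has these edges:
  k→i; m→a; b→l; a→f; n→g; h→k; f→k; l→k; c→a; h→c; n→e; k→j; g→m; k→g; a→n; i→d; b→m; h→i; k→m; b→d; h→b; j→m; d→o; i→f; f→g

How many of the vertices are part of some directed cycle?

8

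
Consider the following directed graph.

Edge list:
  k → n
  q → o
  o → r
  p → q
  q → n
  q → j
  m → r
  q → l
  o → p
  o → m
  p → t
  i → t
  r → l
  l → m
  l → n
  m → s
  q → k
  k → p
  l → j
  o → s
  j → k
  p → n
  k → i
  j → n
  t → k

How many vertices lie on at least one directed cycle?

A vertex is on a directed cycle iff it belongs to a strongly connected component of size ≥ 2 (or has a self-loop).
The vertices on cycles are {i, j, k, l, m, o, p, q, r, t} — 10 in total.

10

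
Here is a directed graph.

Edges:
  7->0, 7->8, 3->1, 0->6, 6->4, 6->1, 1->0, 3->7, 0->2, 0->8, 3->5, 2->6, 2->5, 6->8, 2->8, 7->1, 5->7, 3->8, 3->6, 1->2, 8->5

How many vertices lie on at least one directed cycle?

A vertex is on a directed cycle iff it belongs to a strongly connected component of size ≥ 2 (or has a self-loop).
The vertices on cycles are {0, 1, 2, 5, 6, 7, 8} — 7 in total.

7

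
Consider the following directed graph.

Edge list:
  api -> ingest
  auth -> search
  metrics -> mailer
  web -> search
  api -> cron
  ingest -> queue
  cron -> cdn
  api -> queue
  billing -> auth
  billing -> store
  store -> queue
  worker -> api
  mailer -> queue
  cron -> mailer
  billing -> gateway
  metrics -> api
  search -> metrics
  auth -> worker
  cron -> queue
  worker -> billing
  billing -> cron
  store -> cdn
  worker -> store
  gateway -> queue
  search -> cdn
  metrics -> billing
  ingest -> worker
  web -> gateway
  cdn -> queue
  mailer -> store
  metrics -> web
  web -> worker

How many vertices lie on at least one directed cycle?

8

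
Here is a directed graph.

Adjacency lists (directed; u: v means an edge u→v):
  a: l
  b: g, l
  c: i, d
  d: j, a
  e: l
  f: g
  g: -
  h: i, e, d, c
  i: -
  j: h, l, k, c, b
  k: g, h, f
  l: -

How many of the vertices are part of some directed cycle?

5

A vertex is on a directed cycle iff it belongs to a strongly connected component of size ≥ 2 (or has a self-loop).
The vertices on cycles are {c, d, h, j, k} — 5 in total.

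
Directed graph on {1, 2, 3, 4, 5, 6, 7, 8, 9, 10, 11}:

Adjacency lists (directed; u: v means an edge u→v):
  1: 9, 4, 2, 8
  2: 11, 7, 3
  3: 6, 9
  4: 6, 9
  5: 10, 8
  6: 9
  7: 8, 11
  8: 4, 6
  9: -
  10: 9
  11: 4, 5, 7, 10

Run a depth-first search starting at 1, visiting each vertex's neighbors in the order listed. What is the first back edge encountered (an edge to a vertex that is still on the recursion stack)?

DFS from 1 (visiting each vertex's neighbors in the order listed); mark gray on enter, black on exit:
1 gray
  9 gray
  9 black
  4 gray
    6 gray
      6→9: 9 black — skip
    6 black
    4→9: 9 black — skip
  4 black
  2 gray
    11 gray
      11→4: 4 black — skip
      5 gray
        10 gray
          10→9: 9 black — skip
        10 black
        8 gray
          8→4: 4 black — skip
          8→6: 6 black — skip
        8 black
      5 black
      7 gray
        7→8: 8 black — skip
        7→11: 11 is gray → back edge
First back edge: 7 → 11.

7->11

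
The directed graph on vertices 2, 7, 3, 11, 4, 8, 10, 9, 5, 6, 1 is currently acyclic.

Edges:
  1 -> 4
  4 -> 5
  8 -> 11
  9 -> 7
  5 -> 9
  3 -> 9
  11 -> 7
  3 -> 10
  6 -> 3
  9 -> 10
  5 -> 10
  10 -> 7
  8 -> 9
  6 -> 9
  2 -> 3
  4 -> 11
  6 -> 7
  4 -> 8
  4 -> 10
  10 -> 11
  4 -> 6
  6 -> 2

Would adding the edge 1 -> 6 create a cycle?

No

Adding 1→6 creates a cycle iff 6 can already reach 1.
Explore from 6: no path reaches 1. The graph stays acyclic.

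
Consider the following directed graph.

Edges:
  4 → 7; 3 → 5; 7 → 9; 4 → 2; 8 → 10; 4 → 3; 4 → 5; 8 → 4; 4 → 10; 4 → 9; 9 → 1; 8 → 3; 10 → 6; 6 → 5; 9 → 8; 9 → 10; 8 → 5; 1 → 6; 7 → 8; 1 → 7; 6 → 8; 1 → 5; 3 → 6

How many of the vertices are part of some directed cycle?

A vertex is on a directed cycle iff it belongs to a strongly connected component of size ≥ 2 (or has a self-loop).
The vertices on cycles are {1, 3, 4, 6, 7, 8, 9, 10} — 8 in total.

8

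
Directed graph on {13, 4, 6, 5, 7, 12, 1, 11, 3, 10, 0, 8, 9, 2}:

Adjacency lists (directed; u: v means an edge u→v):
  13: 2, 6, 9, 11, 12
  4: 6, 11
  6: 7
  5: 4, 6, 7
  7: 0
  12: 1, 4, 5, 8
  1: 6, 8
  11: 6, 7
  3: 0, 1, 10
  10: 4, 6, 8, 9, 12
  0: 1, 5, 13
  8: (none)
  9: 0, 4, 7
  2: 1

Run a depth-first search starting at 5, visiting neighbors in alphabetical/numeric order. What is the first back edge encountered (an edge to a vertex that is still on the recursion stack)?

DFS from 5 (visiting neighbors in alphabetical/numeric order); mark gray on enter, black on exit:
5 gray
  4 gray
    6 gray
      7 gray
        0 gray
          1 gray
            1→6: 6 is gray → back edge
First back edge: 1 → 6.

1→6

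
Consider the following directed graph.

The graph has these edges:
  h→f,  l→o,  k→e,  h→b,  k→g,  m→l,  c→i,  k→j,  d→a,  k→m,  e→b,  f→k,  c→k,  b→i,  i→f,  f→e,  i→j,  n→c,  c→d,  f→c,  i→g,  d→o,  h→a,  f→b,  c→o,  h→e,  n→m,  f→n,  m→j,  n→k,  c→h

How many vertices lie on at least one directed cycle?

A vertex is on a directed cycle iff it belongs to a strongly connected component of size ≥ 2 (or has a self-loop).
The vertices on cycles are {b, c, e, f, h, i, k, n} — 8 in total.

8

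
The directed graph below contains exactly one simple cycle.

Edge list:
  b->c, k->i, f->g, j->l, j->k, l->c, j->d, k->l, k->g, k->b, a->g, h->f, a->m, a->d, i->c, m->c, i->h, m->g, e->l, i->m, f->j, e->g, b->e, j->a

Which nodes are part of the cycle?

DFS with gray/black marking from j:
j gray
  k gray
    b gray
      e gray
        l gray
          c gray
          c black
        l black
        g gray
        g black
      e black
      b→c: c black — skip
    b black
    k→g: g black — skip
    i gray
      h gray
        f gray
          f→g: g black — skip
          f→j: j is gray → back edge
Back edge closes the cycle j → k → i → h → f → j; its vertices are {f, h, i, j, k}.

f, h, i, j, k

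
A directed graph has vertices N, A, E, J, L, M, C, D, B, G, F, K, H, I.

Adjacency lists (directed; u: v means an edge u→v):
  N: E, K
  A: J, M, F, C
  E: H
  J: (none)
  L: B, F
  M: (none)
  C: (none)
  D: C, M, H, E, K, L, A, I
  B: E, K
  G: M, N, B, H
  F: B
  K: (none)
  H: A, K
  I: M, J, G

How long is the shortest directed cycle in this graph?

5

For each vertex v, BFS finds the shortest path from v back to v.
The shortest such closed walk is A → F → B → E → H → A, length 5.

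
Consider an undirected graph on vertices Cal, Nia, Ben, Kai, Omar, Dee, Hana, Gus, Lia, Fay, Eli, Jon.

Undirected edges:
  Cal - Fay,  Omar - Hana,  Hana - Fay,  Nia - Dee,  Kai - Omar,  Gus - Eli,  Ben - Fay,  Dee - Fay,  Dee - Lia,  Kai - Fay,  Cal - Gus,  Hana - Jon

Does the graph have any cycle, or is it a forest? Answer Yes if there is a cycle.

DFS, tracking each vertex's parent; an edge to a visited non-parent vertex closes a cycle.
Start from Cal:
visit Cal (parent –)
  visit Fay (parent Cal)
    visit Hana (parent Fay)
      Hana–Fay: parent, skip
      visit Omar (parent Hana)
        Omar–Hana: parent, skip
        visit Kai (parent Omar)
          Kai–Fay: Fay visited and ≠ parent → cycle
Cycle: Fay – Hana – Omar – Kai – Fay.

Yes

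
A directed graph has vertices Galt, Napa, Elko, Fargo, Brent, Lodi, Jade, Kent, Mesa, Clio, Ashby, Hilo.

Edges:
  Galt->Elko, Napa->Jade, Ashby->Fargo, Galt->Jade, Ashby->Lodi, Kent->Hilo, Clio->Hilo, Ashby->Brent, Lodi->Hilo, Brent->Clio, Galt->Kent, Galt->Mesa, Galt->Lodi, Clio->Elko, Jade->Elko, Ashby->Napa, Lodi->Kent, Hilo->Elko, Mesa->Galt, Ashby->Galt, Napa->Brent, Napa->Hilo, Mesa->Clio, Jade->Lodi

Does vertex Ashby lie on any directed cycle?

Ashby lies on a cycle iff there is a path from Ashby back to itself.
Exploring from Ashby, it never reaches itself; equivalently, its strongly connected component is a singleton.

No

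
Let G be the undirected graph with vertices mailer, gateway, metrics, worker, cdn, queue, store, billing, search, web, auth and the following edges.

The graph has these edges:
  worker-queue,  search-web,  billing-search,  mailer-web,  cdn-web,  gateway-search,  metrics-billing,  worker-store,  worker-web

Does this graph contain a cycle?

No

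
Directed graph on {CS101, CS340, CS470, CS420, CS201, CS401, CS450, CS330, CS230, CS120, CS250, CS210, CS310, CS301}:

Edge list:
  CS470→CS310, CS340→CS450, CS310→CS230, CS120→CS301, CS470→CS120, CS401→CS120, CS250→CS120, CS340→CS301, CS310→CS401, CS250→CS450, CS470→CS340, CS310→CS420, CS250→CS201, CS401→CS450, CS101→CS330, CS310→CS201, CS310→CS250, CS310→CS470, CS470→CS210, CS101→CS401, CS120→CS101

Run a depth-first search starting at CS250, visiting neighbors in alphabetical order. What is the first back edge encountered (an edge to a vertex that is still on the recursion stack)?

CS401->CS120

DFS from CS250 (visiting neighbors in alphabetical order); mark gray on enter, black on exit:
CS250 gray
  CS120 gray
    CS101 gray
      CS330 gray
      CS330 black
      CS401 gray
        CS401→CS120: CS120 is gray → back edge
First back edge: CS401 → CS120.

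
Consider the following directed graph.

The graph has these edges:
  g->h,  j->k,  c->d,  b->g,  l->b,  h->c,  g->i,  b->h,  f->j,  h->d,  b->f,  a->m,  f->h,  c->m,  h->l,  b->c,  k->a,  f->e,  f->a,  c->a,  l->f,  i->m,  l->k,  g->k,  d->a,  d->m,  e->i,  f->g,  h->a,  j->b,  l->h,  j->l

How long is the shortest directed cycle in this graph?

2

For each vertex v, BFS finds the shortest path from v back to v.
The shortest such closed walk is l → h → l, length 2.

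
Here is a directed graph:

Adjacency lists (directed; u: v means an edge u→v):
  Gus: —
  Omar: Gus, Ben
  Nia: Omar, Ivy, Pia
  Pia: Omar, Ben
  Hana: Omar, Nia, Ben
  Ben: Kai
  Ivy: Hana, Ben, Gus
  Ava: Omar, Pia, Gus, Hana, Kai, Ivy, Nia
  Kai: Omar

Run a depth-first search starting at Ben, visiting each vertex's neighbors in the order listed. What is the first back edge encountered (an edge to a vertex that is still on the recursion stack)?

Omar->Ben

DFS from Ben (visiting each vertex's neighbors in the order listed); mark gray on enter, black on exit:
Ben gray
  Kai gray
    Omar gray
      Gus gray
      Gus black
      Omar→Ben: Ben is gray → back edge
First back edge: Omar → Ben.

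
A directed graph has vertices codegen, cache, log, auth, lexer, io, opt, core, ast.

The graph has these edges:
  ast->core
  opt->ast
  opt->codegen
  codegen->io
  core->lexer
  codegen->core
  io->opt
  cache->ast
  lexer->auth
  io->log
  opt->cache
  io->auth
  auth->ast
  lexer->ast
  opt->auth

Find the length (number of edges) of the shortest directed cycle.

For each vertex v, BFS finds the shortest path from v back to v.
The shortest such closed walk is codegen → io → opt → codegen, length 3.

3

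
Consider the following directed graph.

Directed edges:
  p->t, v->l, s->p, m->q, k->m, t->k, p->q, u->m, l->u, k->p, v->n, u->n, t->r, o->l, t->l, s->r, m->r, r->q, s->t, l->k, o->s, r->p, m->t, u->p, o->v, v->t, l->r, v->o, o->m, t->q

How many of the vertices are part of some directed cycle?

9

A vertex is on a directed cycle iff it belongs to a strongly connected component of size ≥ 2 (or has a self-loop).
The vertices on cycles are {k, l, m, o, p, r, t, u, v} — 9 in total.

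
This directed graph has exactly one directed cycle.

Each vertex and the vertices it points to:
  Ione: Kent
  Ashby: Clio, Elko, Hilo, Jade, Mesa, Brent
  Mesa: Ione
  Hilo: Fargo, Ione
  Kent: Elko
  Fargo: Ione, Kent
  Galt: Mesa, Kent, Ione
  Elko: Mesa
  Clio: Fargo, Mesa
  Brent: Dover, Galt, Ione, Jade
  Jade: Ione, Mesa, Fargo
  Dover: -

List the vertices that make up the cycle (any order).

Elko, Ione, Kent, Mesa

DFS with gray/black marking from Elko:
Elko gray
  Mesa gray
    Ione gray
      Kent gray
        Kent→Elko: Elko is gray → back edge
Back edge closes the cycle Elko → Mesa → Ione → Kent → Elko; its vertices are {Elko, Ione, Kent, Mesa}.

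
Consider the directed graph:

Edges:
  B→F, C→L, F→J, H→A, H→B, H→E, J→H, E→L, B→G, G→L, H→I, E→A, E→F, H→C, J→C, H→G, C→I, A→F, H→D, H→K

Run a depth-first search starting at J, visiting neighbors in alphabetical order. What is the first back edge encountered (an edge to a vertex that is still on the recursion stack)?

F→J

DFS from J (visiting neighbors in alphabetical order); mark gray on enter, black on exit:
J gray
  C gray
    I gray
    I black
    L gray
    L black
  C black
  H gray
    A gray
      F gray
        F→J: J is gray → back edge
First back edge: F → J.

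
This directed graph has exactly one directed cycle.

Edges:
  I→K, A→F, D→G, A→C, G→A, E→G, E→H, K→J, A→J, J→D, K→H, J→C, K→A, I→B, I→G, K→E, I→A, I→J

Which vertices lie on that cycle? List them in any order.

DFS with gray/black marking from A:
A gray
  F gray
  F black
  C gray
  C black
  J gray
    J→C: C black — skip
    D gray
      G gray
        G→A: A is gray → back edge
Back edge closes the cycle A → J → D → G → A; its vertices are {A, D, G, J}.

A, D, G, J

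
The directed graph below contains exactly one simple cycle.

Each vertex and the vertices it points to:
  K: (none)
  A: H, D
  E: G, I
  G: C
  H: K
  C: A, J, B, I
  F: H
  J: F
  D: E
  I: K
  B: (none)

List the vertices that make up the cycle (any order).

DFS with gray/black marking from G:
G gray
  C gray
    A gray
      H gray
        K gray
        K black
      H black
      D gray
        E gray
          E→G: G is gray → back edge
Back edge closes the cycle G → C → A → D → E → G; its vertices are {A, C, D, E, G}.

A, C, D, E, G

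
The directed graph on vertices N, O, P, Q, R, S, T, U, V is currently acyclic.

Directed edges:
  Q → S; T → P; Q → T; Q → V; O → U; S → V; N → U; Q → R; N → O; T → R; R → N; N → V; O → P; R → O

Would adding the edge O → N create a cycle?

Adding O→N creates a cycle iff N can already reach O.
Path from N: N → O.
So N → … → O → N is a cycle.

Yes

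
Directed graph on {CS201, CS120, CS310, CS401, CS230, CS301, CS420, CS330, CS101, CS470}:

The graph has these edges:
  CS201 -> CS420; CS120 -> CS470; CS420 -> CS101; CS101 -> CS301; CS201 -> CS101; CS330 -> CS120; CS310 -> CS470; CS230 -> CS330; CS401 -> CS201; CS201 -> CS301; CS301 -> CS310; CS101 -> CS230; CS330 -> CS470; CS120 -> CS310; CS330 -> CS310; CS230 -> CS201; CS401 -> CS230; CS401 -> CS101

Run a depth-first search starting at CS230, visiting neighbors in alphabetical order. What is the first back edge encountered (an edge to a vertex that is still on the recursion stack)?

CS101->CS230

DFS from CS230 (visiting neighbors in alphabetical order); mark gray on enter, black on exit:
CS230 gray
  CS201 gray
    CS101 gray
      CS101→CS230: CS230 is gray → back edge
First back edge: CS101 → CS230.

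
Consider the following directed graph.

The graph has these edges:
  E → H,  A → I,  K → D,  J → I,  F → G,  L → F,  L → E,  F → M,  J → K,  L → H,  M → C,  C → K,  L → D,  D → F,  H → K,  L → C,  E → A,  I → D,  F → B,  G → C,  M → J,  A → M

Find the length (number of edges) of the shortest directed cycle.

5

For each vertex v, BFS finds the shortest path from v back to v.
The shortest such closed walk is F → G → C → K → D → F, length 5.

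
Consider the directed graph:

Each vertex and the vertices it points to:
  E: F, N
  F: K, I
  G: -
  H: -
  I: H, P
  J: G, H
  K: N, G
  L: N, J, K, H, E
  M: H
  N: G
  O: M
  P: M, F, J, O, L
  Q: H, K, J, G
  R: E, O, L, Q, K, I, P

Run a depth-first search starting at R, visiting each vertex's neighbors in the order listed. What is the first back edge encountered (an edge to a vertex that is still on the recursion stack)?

DFS from R (visiting each vertex's neighbors in the order listed); mark gray on enter, black on exit:
R gray
  E gray
    F gray
      K gray
        N gray
          G gray
          G black
        N black
        K→G: G black — skip
      K black
      I gray
        H gray
        H black
        P gray
          M gray
            M→H: H black — skip
          M black
          P→F: F is gray → back edge
First back edge: P → F.

P->F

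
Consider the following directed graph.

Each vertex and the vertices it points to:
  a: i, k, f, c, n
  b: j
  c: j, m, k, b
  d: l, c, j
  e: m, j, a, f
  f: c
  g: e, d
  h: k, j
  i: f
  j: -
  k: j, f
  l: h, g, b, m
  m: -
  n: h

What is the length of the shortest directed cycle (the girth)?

3

For each vertex v, BFS finds the shortest path from v back to v.
The shortest such closed walk is d → l → g → d, length 3.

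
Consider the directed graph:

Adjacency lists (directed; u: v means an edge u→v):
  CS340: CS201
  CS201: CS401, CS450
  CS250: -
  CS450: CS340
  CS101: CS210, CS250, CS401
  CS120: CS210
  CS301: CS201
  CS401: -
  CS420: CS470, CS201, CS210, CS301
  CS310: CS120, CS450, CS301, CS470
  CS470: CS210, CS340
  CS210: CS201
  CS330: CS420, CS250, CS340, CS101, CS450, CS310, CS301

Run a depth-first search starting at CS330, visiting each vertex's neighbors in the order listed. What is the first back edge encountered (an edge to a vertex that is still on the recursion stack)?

CS340→CS201

DFS from CS330 (visiting each vertex's neighbors in the order listed); mark gray on enter, black on exit:
CS330 gray
  CS420 gray
    CS470 gray
      CS210 gray
        CS201 gray
          CS401 gray
          CS401 black
          CS450 gray
            CS340 gray
              CS340→CS201: CS201 is gray → back edge
First back edge: CS340 → CS201.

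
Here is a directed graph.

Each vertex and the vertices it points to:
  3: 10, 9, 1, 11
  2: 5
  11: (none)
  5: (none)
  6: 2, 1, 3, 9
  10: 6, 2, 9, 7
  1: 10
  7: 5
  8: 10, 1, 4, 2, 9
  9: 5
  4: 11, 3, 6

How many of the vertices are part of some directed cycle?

4

A vertex is on a directed cycle iff it belongs to a strongly connected component of size ≥ 2 (or has a self-loop).
The vertices on cycles are {1, 3, 6, 10} — 4 in total.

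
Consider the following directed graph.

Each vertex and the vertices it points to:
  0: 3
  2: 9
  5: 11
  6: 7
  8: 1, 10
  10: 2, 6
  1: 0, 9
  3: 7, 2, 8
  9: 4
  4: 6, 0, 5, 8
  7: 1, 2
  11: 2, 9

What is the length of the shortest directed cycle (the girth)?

4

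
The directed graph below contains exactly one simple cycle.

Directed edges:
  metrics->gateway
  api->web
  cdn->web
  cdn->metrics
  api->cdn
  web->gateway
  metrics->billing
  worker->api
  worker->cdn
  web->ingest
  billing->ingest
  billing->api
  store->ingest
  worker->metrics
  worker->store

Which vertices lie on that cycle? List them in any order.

api, cdn, billing, metrics

DFS with gray/black marking from api:
api gray
  cdn gray
    web gray
      gateway gray
      gateway black
      ingest gray
      ingest black
    web black
    metrics gray
      billing gray
        billing→api: api is gray → back edge
Back edge closes the cycle api → cdn → metrics → billing → api; its vertices are {api, cdn, billing, metrics}.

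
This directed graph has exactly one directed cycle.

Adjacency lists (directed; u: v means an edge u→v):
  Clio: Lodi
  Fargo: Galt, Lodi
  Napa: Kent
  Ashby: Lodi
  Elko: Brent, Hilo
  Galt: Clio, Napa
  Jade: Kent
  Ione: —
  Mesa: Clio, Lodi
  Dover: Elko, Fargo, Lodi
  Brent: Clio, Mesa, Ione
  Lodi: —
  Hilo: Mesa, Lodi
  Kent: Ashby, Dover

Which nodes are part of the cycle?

Galt, Kent, Napa, Dover, Fargo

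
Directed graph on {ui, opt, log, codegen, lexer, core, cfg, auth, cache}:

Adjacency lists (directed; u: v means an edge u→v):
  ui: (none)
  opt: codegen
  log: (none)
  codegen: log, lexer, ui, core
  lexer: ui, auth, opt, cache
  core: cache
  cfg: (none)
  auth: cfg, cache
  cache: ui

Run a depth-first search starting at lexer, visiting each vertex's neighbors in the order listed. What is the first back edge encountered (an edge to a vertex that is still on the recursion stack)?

codegen→lexer

DFS from lexer (visiting each vertex's neighbors in the order listed); mark gray on enter, black on exit:
lexer gray
  ui gray
  ui black
  auth gray
    cfg gray
    cfg black
    cache gray
      cache→ui: ui black — skip
    cache black
  auth black
  opt gray
    codegen gray
      log gray
      log black
      codegen→lexer: lexer is gray → back edge
First back edge: codegen → lexer.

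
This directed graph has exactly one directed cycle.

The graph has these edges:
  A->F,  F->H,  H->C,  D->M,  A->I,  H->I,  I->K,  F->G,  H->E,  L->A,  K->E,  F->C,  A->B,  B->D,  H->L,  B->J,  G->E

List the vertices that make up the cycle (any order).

A, F, H, L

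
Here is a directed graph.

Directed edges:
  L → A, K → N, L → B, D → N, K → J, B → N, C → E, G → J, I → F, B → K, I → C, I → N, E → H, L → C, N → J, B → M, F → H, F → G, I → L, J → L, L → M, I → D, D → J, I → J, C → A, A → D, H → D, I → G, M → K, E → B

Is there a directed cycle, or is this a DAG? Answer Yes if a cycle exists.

Yes

DFS with white/gray/black marking, starting from I:
I gray
  F gray
    H gray
      D gray
        N gray
          J gray
            L gray
              B gray
                K gray
                  K→J: J is gray → back edge
Back edge found, so a cycle exists: J → L → B → K → J.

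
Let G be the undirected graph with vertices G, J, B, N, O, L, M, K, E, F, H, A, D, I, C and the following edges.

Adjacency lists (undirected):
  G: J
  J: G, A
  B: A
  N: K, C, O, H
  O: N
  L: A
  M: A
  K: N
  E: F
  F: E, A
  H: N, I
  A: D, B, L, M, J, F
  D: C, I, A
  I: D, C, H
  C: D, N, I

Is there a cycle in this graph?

Yes

DFS, tracking each vertex's parent; an edge to a visited non-parent vertex closes a cycle.
Start from B:
visit B (parent –)
  visit A (parent B)
    visit D (parent A)
      visit C (parent D)
        C–D: parent, skip
        visit N (parent C)
          visit K (parent N)
            K–N: parent, skip
          N–C: parent, skip
          visit O (parent N)
            O–N: parent, skip
          visit H (parent N)
            H–N: parent, skip
            visit I (parent H)
              I–D: D visited and ≠ parent → cycle
Cycle: D – C – N – H – I – D.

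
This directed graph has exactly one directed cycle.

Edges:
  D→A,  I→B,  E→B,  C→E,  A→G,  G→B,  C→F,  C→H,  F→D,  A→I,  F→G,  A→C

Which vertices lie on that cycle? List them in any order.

A, C, D, F

DFS with gray/black marking from A:
A gray
  I gray
    B gray
    B black
  I black
  C gray
    H gray
    H black
    F gray
      G gray
        G→B: B black — skip
      G black
      D gray
        D→A: A is gray → back edge
Back edge closes the cycle A → C → F → D → A; its vertices are {A, C, D, F}.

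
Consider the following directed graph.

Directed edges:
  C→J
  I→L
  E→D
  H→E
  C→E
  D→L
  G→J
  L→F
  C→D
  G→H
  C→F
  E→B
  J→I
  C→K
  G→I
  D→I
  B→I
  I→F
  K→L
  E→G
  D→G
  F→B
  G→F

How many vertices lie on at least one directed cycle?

8

A vertex is on a directed cycle iff it belongs to a strongly connected component of size ≥ 2 (or has a self-loop).
The vertices on cycles are {B, D, E, F, G, H, I, L} — 8 in total.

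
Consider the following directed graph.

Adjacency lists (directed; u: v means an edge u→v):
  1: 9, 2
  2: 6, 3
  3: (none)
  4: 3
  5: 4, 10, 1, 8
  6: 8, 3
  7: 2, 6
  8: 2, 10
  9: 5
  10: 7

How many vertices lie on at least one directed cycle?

A vertex is on a directed cycle iff it belongs to a strongly connected component of size ≥ 2 (or has a self-loop).
The vertices on cycles are {1, 2, 5, 6, 7, 8, 9, 10} — 8 in total.

8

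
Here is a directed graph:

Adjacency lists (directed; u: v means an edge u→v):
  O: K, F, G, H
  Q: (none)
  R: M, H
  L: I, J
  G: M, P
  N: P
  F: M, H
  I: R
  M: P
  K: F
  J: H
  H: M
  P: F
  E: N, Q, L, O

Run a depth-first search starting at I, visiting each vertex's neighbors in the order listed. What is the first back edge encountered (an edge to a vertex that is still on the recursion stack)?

DFS from I (visiting each vertex's neighbors in the order listed); mark gray on enter, black on exit:
I gray
  R gray
    M gray
      P gray
        F gray
          F→M: M is gray → back edge
First back edge: F → M.

F→M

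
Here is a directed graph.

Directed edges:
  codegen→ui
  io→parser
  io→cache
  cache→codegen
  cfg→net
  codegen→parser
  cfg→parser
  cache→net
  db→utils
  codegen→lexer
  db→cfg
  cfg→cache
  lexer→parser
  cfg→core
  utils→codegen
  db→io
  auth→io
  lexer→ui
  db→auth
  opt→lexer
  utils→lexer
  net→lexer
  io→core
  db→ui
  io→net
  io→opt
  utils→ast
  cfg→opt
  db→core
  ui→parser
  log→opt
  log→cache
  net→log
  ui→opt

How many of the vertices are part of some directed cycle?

6

A vertex is on a directed cycle iff it belongs to a strongly connected component of size ≥ 2 (or has a self-loop).
The vertices on cycles are {ui, log, net, opt, cache, lexer} — 6 in total.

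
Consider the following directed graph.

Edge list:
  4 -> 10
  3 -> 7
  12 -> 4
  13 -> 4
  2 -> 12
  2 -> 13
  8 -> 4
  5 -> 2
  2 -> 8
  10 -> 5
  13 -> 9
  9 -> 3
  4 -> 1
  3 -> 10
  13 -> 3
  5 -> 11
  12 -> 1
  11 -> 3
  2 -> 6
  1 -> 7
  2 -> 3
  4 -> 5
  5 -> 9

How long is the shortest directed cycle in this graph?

For each vertex v, BFS finds the shortest path from v back to v.
The shortest such closed walk is 2 → 3 → 10 → 5 → 2, length 4.

4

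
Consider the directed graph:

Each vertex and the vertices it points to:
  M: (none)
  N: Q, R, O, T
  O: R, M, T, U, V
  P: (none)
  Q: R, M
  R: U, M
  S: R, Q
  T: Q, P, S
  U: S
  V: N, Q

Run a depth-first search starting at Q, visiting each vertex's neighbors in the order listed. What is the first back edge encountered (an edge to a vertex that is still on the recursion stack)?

S->R

DFS from Q (visiting each vertex's neighbors in the order listed); mark gray on enter, black on exit:
Q gray
  R gray
    U gray
      S gray
        S→R: R is gray → back edge
First back edge: S → R.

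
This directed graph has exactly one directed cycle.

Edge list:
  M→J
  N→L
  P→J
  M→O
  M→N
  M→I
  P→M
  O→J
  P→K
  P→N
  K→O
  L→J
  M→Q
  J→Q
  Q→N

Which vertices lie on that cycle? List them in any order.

J, L, N, Q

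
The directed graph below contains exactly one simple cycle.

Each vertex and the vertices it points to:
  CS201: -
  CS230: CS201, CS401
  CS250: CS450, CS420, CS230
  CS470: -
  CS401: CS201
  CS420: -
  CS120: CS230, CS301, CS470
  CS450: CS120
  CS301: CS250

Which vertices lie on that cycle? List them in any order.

CS120, CS250, CS301, CS450

DFS with gray/black marking from CS120:
CS120 gray
  CS230 gray
    CS201 gray
    CS201 black
    CS401 gray
      CS401→CS201: CS201 black — skip
    CS401 black
  CS230 black
  CS301 gray
    CS250 gray
      CS450 gray
        CS450→CS120: CS120 is gray → back edge
Back edge closes the cycle CS120 → CS301 → CS250 → CS450 → CS120; its vertices are {CS120, CS250, CS301, CS450}.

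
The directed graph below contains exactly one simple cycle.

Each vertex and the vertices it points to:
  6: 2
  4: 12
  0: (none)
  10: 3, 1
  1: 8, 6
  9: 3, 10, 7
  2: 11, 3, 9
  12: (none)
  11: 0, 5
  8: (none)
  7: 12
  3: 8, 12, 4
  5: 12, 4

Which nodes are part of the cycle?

DFS with gray/black marking from 2:
2 gray
  11 gray
    0 gray
    0 black
    5 gray
      12 gray
      12 black
      4 gray
        4→12: 12 black — skip
      4 black
    5 black
  11 black
  3 gray
    8 gray
    8 black
    3→12: 12 black — skip
    3→4: 4 black — skip
  3 black
  9 gray
    9→3: 3 black — skip
    10 gray
      10→3: 3 black — skip
      1 gray
        1→8: 8 black — skip
        6 gray
          6→2: 2 is gray → back edge
Back edge closes the cycle 2 → 9 → 10 → 1 → 6 → 2; its vertices are {1, 2, 6, 9, 10}.

1, 2, 6, 9, 10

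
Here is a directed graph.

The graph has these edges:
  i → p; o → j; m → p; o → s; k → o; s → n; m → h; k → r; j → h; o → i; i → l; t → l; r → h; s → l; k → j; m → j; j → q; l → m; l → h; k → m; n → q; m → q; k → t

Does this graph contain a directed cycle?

No

DFS with white/gray/black marking, starting from h:
h gray
h black
i gray
  p gray
  p black
  l gray
    l→h: h black — skip
    m gray
      m→h: h black — skip
      j gray
        q gray
        q black
        j→h: h black — skip
      j black
      m→p: p black — skip
      m→q: q black — skip
    m black
  l black
i black
k gray
  k→m: m black — skip
  t gray
    t→l: l black — skip
  t black
  r gray
    r→h: h black — skip
  r black
  k→j: j black — skip
  o gray
    o→j: j black — skip
    o→i: i black — skip
    s gray
      s→l: l black — skip
      n gray
        n→q: q black — skip
      n black
    s black
  o black
k black
Every edge goes to a white or black vertex — no back edge, so the graph is acyclic.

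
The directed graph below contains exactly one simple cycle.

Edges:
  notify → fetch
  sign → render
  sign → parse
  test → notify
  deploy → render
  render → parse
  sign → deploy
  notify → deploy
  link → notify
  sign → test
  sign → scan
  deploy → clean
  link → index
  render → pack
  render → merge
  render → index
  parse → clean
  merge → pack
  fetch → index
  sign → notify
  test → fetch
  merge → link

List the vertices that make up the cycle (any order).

DFS with gray/black marking from deploy:
deploy gray
  render gray
    pack gray
    pack black
    parse gray
      clean gray
      clean black
    parse black
    index gray
    index black
    merge gray
      link gray
        notify gray
          fetch gray
            fetch→index: index black — skip
          fetch black
          notify→deploy: deploy is gray → back edge
Back edge closes the cycle deploy → render → merge → link → notify → deploy; its vertices are {link, merge, deploy, notify, render}.

link, merge, deploy, notify, render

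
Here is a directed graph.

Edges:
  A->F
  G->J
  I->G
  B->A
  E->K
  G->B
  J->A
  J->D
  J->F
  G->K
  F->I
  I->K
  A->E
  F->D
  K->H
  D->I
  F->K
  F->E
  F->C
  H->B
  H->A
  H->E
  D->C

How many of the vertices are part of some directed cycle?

10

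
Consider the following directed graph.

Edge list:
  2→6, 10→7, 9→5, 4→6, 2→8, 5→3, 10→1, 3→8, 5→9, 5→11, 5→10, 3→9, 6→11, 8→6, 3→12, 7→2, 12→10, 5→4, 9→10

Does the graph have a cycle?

Yes

DFS with white/gray/black marking, starting from 5:
5 gray
  4 gray
    6 gray
      11 gray
      11 black
    6 black
  4 black
  9 gray
    10 gray
      7 gray
        2 gray
          8 gray
            8→6: 6 black — skip
          8 black
          2→6: 6 black — skip
        2 black
      7 black
      1 gray
      1 black
    10 black
    9→5: 5 is gray → back edge
Back edge found, so a cycle exists: 5 → 9 → 5.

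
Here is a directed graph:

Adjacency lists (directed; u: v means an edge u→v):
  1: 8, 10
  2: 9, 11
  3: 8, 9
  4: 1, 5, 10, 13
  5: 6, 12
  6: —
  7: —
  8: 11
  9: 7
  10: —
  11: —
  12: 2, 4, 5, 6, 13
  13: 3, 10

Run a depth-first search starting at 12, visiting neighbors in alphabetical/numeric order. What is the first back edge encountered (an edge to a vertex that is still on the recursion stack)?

5->12

DFS from 12 (visiting neighbors in alphabetical/numeric order); mark gray on enter, black on exit:
12 gray
  2 gray
    9 gray
      7 gray
      7 black
    9 black
    11 gray
    11 black
  2 black
  4 gray
    1 gray
      8 gray
        8→11: 11 black — skip
      8 black
      10 gray
      10 black
    1 black
    5 gray
      6 gray
      6 black
      5→12: 12 is gray → back edge
First back edge: 5 → 12.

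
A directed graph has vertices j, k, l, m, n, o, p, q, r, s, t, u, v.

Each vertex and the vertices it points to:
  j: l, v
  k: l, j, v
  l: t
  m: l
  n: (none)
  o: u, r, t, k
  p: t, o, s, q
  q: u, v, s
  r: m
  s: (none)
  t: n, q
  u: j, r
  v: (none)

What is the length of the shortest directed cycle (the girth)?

5

For each vertex v, BFS finds the shortest path from v back to v.
The shortest such closed walk is t → q → u → j → l → t, length 5.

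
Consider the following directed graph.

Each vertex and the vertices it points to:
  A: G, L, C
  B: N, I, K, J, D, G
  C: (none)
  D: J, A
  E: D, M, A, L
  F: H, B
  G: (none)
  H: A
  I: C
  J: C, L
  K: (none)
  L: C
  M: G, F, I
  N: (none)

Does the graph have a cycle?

No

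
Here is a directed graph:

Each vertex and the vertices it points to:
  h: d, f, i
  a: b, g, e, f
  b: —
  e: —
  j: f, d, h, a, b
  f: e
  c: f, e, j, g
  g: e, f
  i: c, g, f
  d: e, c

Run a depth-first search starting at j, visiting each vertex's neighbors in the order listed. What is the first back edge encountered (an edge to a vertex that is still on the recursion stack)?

DFS from j (visiting each vertex's neighbors in the order listed); mark gray on enter, black on exit:
j gray
  f gray
    e gray
    e black
  f black
  d gray
    d→e: e black — skip
    c gray
      c→f: f black — skip
      c→e: e black — skip
      c→j: j is gray → back edge
First back edge: c → j.

c→j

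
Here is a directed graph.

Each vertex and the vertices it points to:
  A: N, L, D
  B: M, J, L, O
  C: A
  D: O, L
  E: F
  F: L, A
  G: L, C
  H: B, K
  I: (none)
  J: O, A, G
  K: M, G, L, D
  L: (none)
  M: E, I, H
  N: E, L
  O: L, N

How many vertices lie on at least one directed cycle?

10

A vertex is on a directed cycle iff it belongs to a strongly connected component of size ≥ 2 (or has a self-loop).
The vertices on cycles are {A, B, D, E, F, H, K, M, N, O} — 10 in total.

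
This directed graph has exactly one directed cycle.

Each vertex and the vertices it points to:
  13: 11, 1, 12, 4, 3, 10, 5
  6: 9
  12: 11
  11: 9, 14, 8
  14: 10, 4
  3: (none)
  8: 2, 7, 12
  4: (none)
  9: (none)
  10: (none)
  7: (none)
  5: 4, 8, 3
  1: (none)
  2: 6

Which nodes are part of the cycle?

DFS with gray/black marking from 11:
11 gray
  9 gray
  9 black
  14 gray
    10 gray
    10 black
    4 gray
    4 black
  14 black
  8 gray
    2 gray
      6 gray
        6→9: 9 black — skip
      6 black
    2 black
    7 gray
    7 black
    12 gray
      12→11: 11 is gray → back edge
Back edge closes the cycle 11 → 8 → 12 → 11; its vertices are {8, 11, 12}.

8, 11, 12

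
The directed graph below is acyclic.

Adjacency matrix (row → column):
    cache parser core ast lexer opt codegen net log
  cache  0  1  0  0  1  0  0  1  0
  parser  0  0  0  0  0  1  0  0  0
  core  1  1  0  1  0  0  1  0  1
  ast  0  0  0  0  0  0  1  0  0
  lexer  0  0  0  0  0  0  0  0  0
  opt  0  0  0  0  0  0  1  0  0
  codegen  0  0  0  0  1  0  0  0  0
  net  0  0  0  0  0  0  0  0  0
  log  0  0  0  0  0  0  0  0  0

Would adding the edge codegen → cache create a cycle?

Adding codegen→cache creates a cycle iff cache can already reach codegen.
Path from cache: cache → parser → opt → codegen.
So cache → … → codegen → cache is a cycle.

Yes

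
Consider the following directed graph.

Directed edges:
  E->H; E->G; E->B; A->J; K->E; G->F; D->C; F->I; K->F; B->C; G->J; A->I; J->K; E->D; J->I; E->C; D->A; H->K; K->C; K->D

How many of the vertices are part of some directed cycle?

7

A vertex is on a directed cycle iff it belongs to a strongly connected component of size ≥ 2 (or has a self-loop).
The vertices on cycles are {A, D, E, G, H, J, K} — 7 in total.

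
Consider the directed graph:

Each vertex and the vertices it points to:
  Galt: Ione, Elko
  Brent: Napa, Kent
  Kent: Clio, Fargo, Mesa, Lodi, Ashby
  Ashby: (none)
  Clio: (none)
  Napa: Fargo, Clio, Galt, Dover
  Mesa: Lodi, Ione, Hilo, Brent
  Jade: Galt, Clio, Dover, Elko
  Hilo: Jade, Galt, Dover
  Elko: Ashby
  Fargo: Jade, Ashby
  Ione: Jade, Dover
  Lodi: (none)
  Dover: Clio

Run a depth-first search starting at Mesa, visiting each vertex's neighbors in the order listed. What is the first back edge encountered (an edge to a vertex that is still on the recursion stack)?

Galt->Ione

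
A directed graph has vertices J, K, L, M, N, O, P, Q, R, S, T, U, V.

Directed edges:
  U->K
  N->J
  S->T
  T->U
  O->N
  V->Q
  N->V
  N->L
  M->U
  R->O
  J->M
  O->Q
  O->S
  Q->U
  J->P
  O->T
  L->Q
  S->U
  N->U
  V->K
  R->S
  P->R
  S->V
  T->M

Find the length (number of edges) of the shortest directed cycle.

5

For each vertex v, BFS finds the shortest path from v back to v.
The shortest such closed walk is R → O → N → J → P → R, length 5.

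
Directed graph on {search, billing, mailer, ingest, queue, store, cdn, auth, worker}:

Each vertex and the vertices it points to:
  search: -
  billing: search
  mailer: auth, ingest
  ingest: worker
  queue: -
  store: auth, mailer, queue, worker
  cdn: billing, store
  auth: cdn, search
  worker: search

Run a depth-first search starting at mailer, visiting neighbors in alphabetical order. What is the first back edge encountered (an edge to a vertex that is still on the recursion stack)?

store->auth

DFS from mailer (visiting neighbors in alphabetical order); mark gray on enter, black on exit:
mailer gray
  auth gray
    cdn gray
      billing gray
        search gray
        search black
      billing black
      store gray
        store→auth: auth is gray → back edge
First back edge: store → auth.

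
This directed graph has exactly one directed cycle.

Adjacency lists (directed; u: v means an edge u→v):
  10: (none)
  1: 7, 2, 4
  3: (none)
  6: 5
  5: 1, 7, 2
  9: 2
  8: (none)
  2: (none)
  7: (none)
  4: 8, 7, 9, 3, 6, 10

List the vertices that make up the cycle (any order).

DFS with gray/black marking from 4:
4 gray
  8 gray
  8 black
  7 gray
  7 black
  9 gray
    2 gray
    2 black
  9 black
  3 gray
  3 black
  6 gray
    5 gray
      1 gray
        1→7: 7 black — skip
        1→2: 2 black — skip
        1→4: 4 is gray → back edge
Back edge closes the cycle 4 → 6 → 5 → 1 → 4; its vertices are {1, 4, 5, 6}.

1, 4, 5, 6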